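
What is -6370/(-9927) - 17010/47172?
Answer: 21937895/78046074 ≈ 0.28109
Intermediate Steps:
-6370/(-9927) - 17010/47172 = -6370*(-1/9927) - 17010*1/47172 = 6370/9927 - 2835/7862 = 21937895/78046074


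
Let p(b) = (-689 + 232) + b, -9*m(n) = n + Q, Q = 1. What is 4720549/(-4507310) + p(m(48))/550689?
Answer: -1018032569503/971266709970 ≈ -1.0481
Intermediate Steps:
m(n) = -⅑ - n/9 (m(n) = -(n + 1)/9 = -(1 + n)/9 = -⅑ - n/9)
p(b) = -457 + b
4720549/(-4507310) + p(m(48))/550689 = 4720549/(-4507310) + (-457 + (-⅑ - ⅑*48))/550689 = 4720549*(-1/4507310) + (-457 + (-⅑ - 16/3))*(1/550689) = -4720549/4507310 + (-457 - 49/9)*(1/550689) = -4720549/4507310 - 4162/9*1/550689 = -4720549/4507310 - 4162/4956201 = -1018032569503/971266709970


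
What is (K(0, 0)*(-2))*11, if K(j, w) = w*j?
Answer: 0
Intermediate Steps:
K(j, w) = j*w
(K(0, 0)*(-2))*11 = ((0*0)*(-2))*11 = (0*(-2))*11 = 0*11 = 0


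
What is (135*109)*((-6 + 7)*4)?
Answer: 58860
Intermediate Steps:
(135*109)*((-6 + 7)*4) = 14715*(1*4) = 14715*4 = 58860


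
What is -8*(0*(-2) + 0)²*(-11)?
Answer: 0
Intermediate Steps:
-8*(0*(-2) + 0)²*(-11) = -8*(0 + 0)²*(-11) = -8*0²*(-11) = -8*0*(-11) = 0*(-11) = 0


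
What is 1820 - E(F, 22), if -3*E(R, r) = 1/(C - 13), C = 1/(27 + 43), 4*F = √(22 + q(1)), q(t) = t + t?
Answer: 4963070/2727 ≈ 1820.0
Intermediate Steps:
q(t) = 2*t
F = √6/2 (F = √(22 + 2*1)/4 = √(22 + 2)/4 = √24/4 = (2*√6)/4 = √6/2 ≈ 1.2247)
C = 1/70 ≈ 0.014286
E(R, r) = 70/2727 (E(R, r) = -1/(3*(1/70 - 13)) = -1/(3*(-909/70)) = -⅓*(-70/909) = 70/2727)
1820 - E(F, 22) = 1820 - 1*70/2727 = 1820 - 70/2727 = 4963070/2727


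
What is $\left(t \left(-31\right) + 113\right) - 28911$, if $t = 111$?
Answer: $-32239$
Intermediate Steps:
$\left(t \left(-31\right) + 113\right) - 28911 = \left(111 \left(-31\right) + 113\right) - 28911 = \left(-3441 + 113\right) - 28911 = -3328 - 28911 = -32239$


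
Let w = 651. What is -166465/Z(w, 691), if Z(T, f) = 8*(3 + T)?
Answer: -166465/5232 ≈ -31.817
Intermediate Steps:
Z(T, f) = 24 + 8*T
-166465/Z(w, 691) = -166465/(24 + 8*651) = -166465/(24 + 5208) = -166465/5232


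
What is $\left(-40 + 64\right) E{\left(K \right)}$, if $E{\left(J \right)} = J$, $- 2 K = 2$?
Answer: $-24$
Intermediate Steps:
$K = -1$ ($K = \left(- \frac{1}{2}\right) 2 = -1$)
$\left(-40 + 64\right) E{\left(K \right)} = \left(-40 + 64\right) \left(-1\right) = 24 \left(-1\right) = -24$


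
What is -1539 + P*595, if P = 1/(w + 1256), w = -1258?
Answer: -3673/2 ≈ -1836.5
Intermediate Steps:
P = -½ (P = 1/(-1258 + 1256) = 1/(-2) = -½ ≈ -0.50000)
-1539 + P*595 = -1539 - ½*595 = -1539 - 595/2 = -3673/2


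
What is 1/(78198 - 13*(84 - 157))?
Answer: 1/79147 ≈ 1.2635e-5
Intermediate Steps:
1/(78198 - 13*(84 - 157)) = 1/(78198 - 13*(-73)) = 1/(78198 + 949) = 1/79147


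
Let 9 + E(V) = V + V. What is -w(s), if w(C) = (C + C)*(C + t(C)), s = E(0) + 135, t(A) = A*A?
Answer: -4032504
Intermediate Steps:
t(A) = A²
E(V) = -9 + 2*V (E(V) = -9 + (V + V) = -9 + 2*V)
s = 126 (s = (-9 + 2*0) + 135 = (-9 + 0) + 135 = -9 + 135 = 126)
w(C) = 2*C*(C + C²) (w(C) = (C + C)*(C + C²) = (2*C)*(C + C²) = 2*C*(C + C²))
-w(s) = -2*126²*(1 + 126) = -2*15876*127 = -1*4032504 = -4032504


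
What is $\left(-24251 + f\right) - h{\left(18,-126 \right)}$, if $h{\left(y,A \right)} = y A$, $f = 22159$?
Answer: $176$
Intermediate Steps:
$h{\left(y,A \right)} = A y$
$\left(-24251 + f\right) - h{\left(18,-126 \right)} = \left(-24251 + 22159\right) - \left(-126\right) 18 = -2092 - -2268 = -2092 + 2268 = 176$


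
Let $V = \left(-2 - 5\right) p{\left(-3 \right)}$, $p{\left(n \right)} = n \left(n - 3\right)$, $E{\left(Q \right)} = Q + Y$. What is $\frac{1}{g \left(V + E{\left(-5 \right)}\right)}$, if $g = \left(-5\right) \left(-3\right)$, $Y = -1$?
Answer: $- \frac{1}{1980} \approx -0.00050505$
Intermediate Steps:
$E{\left(Q \right)} = -1 + Q$ ($E{\left(Q \right)} = Q - 1 = -1 + Q$)
$p{\left(n \right)} = n \left(-3 + n\right)$
$g = 15$
$V = -126$ ($V = \left(-2 - 5\right) \left(- 3 \left(-3 - 3\right)\right) = - 7 \left(\left(-3\right) \left(-6\right)\right) = \left(-7\right) 18 = -126$)
$\frac{1}{g \left(V + E{\left(-5 \right)}\right)} = \frac{1}{15 \left(-126 - 6\right)} = \frac{1}{15 \left(-132\right)} = \frac{1}{-1980} = - \frac{1}{1980}$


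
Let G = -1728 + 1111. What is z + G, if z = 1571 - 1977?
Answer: -1023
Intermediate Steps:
G = -617
z = -406
z + G = -406 - 617 = -1023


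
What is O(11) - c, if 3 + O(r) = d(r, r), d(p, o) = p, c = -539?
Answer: 547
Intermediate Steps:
O(r) = -3 + r
O(11) - c = (-3 + 11) - 1*(-539) = 8 + 539 = 547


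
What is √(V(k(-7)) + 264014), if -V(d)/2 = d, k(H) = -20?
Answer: √264054 ≈ 513.86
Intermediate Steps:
V(d) = -2*d
√(V(k(-7)) + 264014) = √(-2*(-20) + 264014) = √(40 + 264014) = √264054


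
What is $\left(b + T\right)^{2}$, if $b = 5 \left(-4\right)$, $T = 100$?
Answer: $6400$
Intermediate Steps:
$b = -20$
$\left(b + T\right)^{2} = \left(-20 + 100\right)^{2} = 80^{2} = 6400$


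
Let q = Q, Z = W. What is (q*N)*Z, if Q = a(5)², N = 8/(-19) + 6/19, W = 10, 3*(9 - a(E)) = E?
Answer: -9680/171 ≈ -56.608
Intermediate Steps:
a(E) = 9 - E/3
Z = 10
N = -2/19 (N = 8*(-1/19) + 6*(1/19) = -8/19 + 6/19 = -2/19 ≈ -0.10526)
Q = 484/9 (Q = (9 - ⅓*5)² = (9 - 5/3)² = (22/3)² = 484/9 ≈ 53.778)
q = 484/9 ≈ 53.778
(q*N)*Z = ((484/9)*(-2/19))*10 = -968/171*10 = -9680/171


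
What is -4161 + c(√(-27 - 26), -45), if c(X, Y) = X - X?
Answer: -4161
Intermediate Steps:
c(X, Y) = 0
-4161 + c(√(-27 - 26), -45) = -4161 + 0 = -4161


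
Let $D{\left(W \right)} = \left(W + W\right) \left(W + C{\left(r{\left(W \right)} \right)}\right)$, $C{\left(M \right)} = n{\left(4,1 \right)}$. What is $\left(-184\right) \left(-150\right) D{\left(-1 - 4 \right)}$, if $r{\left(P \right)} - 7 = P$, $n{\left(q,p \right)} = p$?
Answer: $1104000$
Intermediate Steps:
$r{\left(P \right)} = 7 + P$
$C{\left(M \right)} = 1$
$D{\left(W \right)} = 2 W \left(1 + W\right)$ ($D{\left(W \right)} = \left(W + W\right) \left(W + 1\right) = 2 W \left(1 + W\right)$)
$\left(-184\right) \left(-150\right) D{\left(-1 - 4 \right)} = \left(-184\right) \left(-150\right) 2 \left(-1 - 4\right) \left(1 - 5\right) = 27600 \cdot 2 \left(-5\right) \left(1 - 5\right) = 27600 \cdot 2 \left(-5\right) \left(-4\right) = 27600 \cdot 40 = 1104000$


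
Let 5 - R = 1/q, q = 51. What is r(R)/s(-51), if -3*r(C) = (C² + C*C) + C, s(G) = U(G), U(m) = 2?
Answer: -70993/7803 ≈ -9.0982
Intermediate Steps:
s(G) = 2
R = 254/51 (R = 5 - 1/51 = 254/51 ≈ 4.9804)
r(C) = -2*C²/3 - C/3 (r(C) = -((C² + C*C) + C)/3 = -((C² + C²) + C)/3 = -(2*C² + C)/3 = -(C + 2*C²)/3 = -2*C²/3 - C/3)
r(R)/s(-51) = -⅓*254/51*(1 + 2*(254/51))/2 = -⅓*254/51*(1 + 508/51)*(½) = -⅓*254/51*559/51*(½) = -141986/7803*½ = -70993/7803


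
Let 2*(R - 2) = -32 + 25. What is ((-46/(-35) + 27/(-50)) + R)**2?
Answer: 16129/30625 ≈ 0.52666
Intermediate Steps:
R = -3/2 (R = 2 + (-32 + 25)/2 = 2 + (1/2)*(-7) = 2 - 7/2 = -3/2 ≈ -1.5000)
((-46/(-35) + 27/(-50)) + R)**2 = ((-46/(-35) + 27/(-50)) - 3/2)**2 = ((-46*(-1/35) + 27*(-1/50)) - 3/2)**2 = ((46/35 - 27/50) - 3/2)**2 = (271/350 - 3/2)**2 = (-127/175)**2 = 16129/30625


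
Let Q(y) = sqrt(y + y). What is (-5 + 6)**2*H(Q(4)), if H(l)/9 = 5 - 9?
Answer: -36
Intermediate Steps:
Q(y) = sqrt(2)*sqrt(y) (Q(y) = sqrt(2*y) = sqrt(2)*sqrt(y))
H(l) = -36 (H(l) = 9*(5 - 9) = 9*(-4) = -36)
(-5 + 6)**2*H(Q(4)) = (-5 + 6)**2*(-36) = 1**2*(-36) = 1*(-36) = -36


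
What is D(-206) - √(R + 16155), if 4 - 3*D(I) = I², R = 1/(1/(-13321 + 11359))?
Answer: -14144 - 3*√1577 ≈ -14263.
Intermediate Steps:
R = -1962 (R = 1/(1/(-1962)) = 1/(-1/1962) = -1962)
D(I) = 4/3 - I²/3
D(-206) - √(R + 16155) = (4/3 - ⅓*(-206)²) - √(-1962 + 16155) = (4/3 - ⅓*42436) - √14193 = (4/3 - 42436/3) - 3*√1577 = -14144 - 3*√1577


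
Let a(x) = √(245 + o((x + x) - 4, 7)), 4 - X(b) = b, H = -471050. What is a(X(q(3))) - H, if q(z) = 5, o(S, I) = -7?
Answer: 471050 + √238 ≈ 4.7107e+5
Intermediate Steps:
X(b) = 4 - b
a(x) = √238 (a(x) = √(245 - 7) = √238)
a(X(q(3))) - H = √238 - 1*(-471050) = √238 + 471050 = 471050 + √238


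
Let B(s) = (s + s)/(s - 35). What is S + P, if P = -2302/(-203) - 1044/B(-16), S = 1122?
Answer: -861589/1624 ≈ -530.54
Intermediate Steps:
B(s) = 2*s/(-35 + s) (B(s) = (2*s)/(-35 + s) = 2*s/(-35 + s))
P = -2683717/1624 (P = -2302/(-203) - 1044/(2*(-16)/(-35 - 16)) = -2302*(-1/203) - 1044/(2*(-16)/(-51)) = 2302/203 - 1044/(2*(-16)*(-1/51)) = 2302/203 - 1044/32/51 = 2302/203 - 1044*51/32 = 2302/203 - 13311/8 = -2683717/1624 ≈ -1652.5)
S + P = 1122 - 2683717/1624 = -861589/1624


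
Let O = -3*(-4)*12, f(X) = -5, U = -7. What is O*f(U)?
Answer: -720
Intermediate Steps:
O = 144 (O = 12*12 = 144)
O*f(U) = 144*(-5) = -720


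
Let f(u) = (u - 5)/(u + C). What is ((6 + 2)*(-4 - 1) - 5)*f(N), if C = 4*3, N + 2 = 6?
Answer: 45/16 ≈ 2.8125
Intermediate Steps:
N = 4 (N = -2 + 6 = 4)
C = 12
f(u) = (-5 + u)/(12 + u) (f(u) = (u - 5)/(u + 12) = (-5 + u)/(12 + u))
((6 + 2)*(-4 - 1) - 5)*f(N) = ((6 + 2)*(-4 - 1) - 5)*((-5 + 4)/(12 + 4)) = (8*(-5) - 5)*(-1/16) = (-40 - 5)*((1/16)*(-1)) = -45*(-1/16) = 45/16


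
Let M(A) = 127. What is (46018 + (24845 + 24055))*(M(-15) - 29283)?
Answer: -2767429208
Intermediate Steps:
(46018 + (24845 + 24055))*(M(-15) - 29283) = (46018 + (24845 + 24055))*(127 - 29283) = (46018 + 48900)*(-29156) = 94918*(-29156) = -2767429208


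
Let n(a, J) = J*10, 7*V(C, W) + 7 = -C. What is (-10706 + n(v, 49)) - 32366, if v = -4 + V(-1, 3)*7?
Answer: -42582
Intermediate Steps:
V(C, W) = -1 - C/7 (V(C, W) = -1 + (-C)/7 = -1 - C/7)
v = -10 (v = -4 + (-1 - ⅐*(-1))*7 = -4 + (-1 + ⅐)*7 = -4 - 6/7*7 = -4 - 6 = -10)
n(a, J) = 10*J
(-10706 + n(v, 49)) - 32366 = (-10706 + 10*49) - 32366 = (-10706 + 490) - 32366 = -10216 - 32366 = -42582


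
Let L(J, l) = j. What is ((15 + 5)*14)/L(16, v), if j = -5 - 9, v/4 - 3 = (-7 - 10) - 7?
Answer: -20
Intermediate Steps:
v = -84 (v = 12 + 4*((-7 - 10) - 7) = 12 + 4*(-17 - 7) = 12 + 4*(-24) = 12 - 96 = -84)
j = -14
L(J, l) = -14
((15 + 5)*14)/L(16, v) = ((15 + 5)*14)/(-14) = (20*14)*(-1/14) = 280*(-1/14) = -20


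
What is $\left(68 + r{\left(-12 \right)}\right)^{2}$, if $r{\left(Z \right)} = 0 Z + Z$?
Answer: $3136$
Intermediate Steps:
$r{\left(Z \right)} = Z$ ($r{\left(Z \right)} = 0 + Z = Z$)
$\left(68 + r{\left(-12 \right)}\right)^{2} = \left(68 - 12\right)^{2} = 56^{2} = 3136$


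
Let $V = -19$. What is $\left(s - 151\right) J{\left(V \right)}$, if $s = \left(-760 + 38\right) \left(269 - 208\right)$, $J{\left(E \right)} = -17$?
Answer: $751281$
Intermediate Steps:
$s = -44042$ ($s = \left(-722\right) 61 = -44042$)
$\left(s - 151\right) J{\left(V \right)} = \left(-44042 - 151\right) \left(-17\right) = \left(-44193\right) \left(-17\right) = 751281$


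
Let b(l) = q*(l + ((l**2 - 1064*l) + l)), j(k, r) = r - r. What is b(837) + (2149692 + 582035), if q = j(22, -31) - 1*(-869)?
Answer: -160922698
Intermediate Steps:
j(k, r) = 0
q = 869 (q = 0 - 1*(-869) = 0 + 869 = 869)
b(l) = -922878*l + 869*l**2 (b(l) = 869*(l + ((l**2 - 1064*l) + l)) = 869*(l + (l**2 - 1063*l)) = 869*(l**2 - 1062*l) = -922878*l + 869*l**2)
b(837) + (2149692 + 582035) = 869*837*(-1062 + 837) + (2149692 + 582035) = 869*837*(-225) + 2731727 = -163654425 + 2731727 = -160922698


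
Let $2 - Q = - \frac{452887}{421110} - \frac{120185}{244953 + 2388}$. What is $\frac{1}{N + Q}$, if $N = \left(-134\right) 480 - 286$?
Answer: $- \frac{34719256170}{2242948616063741} \approx -1.5479 \cdot 10^{-5}$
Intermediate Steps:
$N = -64606$ ($N = -64320 - 286 = -64606$)
$Q = \frac{123648055279}{34719256170}$ ($Q = 2 - \left(- \frac{452887}{421110} - \frac{120185}{244953 + 2388}\right) = 2 - \left(\left(-452887\right) \frac{1}{421110} - \frac{120185}{247341}\right) = 2 - \left(- \frac{452887}{421110} - \frac{120185}{247341}\right) = 2 - - \frac{54209542939}{34719256170} = 2 + \frac{54209542939}{34719256170} = \frac{123648055279}{34719256170} \approx 3.5614$)
$\frac{1}{N + Q} = \frac{1}{-64606 + \frac{123648055279}{34719256170}} = \frac{1}{- \frac{2242948616063741}{34719256170}} = - \frac{34719256170}{2242948616063741}$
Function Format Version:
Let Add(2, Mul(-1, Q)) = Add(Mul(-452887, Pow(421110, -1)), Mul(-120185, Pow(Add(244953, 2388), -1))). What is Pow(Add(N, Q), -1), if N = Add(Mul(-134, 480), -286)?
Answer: Rational(-34719256170, 2242948616063741) ≈ -1.5479e-5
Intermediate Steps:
N = -64606 (N = Add(-64320, -286) = -64606)
Q = Rational(123648055279, 34719256170) (Q = Add(2, Mul(-1, Add(Mul(-452887, Pow(421110, -1)), Mul(-120185, Pow(Add(244953, 2388), -1))))) = Add(2, Mul(-1, Add(Mul(-452887, Rational(1, 421110)), Mul(-120185, Pow(247341, -1))))) = Add(2, Mul(-1, Add(Rational(-452887, 421110), Mul(-120185, Rational(1, 247341))))) = Add(2, Mul(-1, Add(Rational(-452887, 421110), Rational(-120185, 247341)))) = Add(2, Mul(-1, Rational(-54209542939, 34719256170))) = Add(2, Rational(54209542939, 34719256170)) = Rational(123648055279, 34719256170) ≈ 3.5614)
Pow(Add(N, Q), -1) = Pow(Add(-64606, Rational(123648055279, 34719256170)), -1) = Pow(Rational(-2242948616063741, 34719256170), -1) = Rational(-34719256170, 2242948616063741)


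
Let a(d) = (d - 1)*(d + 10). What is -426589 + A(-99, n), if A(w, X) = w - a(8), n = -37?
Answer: -426814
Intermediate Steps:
a(d) = (-1 + d)*(10 + d)
A(w, X) = -126 + w (A(w, X) = w - (-10 + 8**2 + 9*8) = w - (-10 + 64 + 72) = w - 1*126 = w - 126 = -126 + w)
-426589 + A(-99, n) = -426589 + (-126 - 99) = -426589 - 225 = -426814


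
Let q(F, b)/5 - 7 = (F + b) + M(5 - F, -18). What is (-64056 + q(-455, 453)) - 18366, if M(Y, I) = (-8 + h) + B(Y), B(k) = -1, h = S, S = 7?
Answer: -82407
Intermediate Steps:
h = 7
M(Y, I) = -2 (M(Y, I) = (-8 + 7) - 1 = -1 - 1 = -2)
q(F, b) = 25 + 5*F + 5*b (q(F, b) = 35 + 5*((F + b) - 2) = 35 + 5*(-2 + F + b) = 35 + (-10 + 5*F + 5*b) = 25 + 5*F + 5*b)
(-64056 + q(-455, 453)) - 18366 = (-64056 + (25 + 5*(-455) + 5*453)) - 18366 = (-64056 + (25 - 2275 + 2265)) - 18366 = (-64056 + 15) - 18366 = -64041 - 18366 = -82407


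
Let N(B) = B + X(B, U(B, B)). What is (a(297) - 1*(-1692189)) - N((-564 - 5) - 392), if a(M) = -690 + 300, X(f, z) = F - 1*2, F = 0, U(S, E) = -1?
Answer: 1692762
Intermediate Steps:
X(f, z) = -2 (X(f, z) = 0 - 1*2 = 0 - 2 = -2)
a(M) = -390
N(B) = -2 + B (N(B) = B - 2 = -2 + B)
(a(297) - 1*(-1692189)) - N((-564 - 5) - 392) = (-390 - 1*(-1692189)) - (-2 + ((-564 - 5) - 392)) = (-390 + 1692189) - (-2 + (-569 - 392)) = 1691799 - (-2 - 961) = 1691799 - 1*(-963) = 1691799 + 963 = 1692762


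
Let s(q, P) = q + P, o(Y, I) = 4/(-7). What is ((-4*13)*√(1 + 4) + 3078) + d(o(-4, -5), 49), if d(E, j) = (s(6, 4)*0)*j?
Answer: 3078 - 52*√5 ≈ 2961.7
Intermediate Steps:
o(Y, I) = -4/7 (o(Y, I) = 4*(-⅐) = -4/7)
s(q, P) = P + q
d(E, j) = 0 (d(E, j) = ((4 + 6)*0)*j = (10*0)*j = 0*j = 0)
((-4*13)*√(1 + 4) + 3078) + d(o(-4, -5), 49) = ((-4*13)*√(1 + 4) + 3078) + 0 = (-52*√5 + 3078) + 0 = (3078 - 52*√5) + 0 = 3078 - 52*√5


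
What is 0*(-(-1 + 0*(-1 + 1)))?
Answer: 0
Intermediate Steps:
0*(-(-1 + 0*(-1 + 1))) = 0*(-(-1 + 0*0)) = 0*(-(-1 + 0)) = 0*(-1*(-1)) = 0*1 = 0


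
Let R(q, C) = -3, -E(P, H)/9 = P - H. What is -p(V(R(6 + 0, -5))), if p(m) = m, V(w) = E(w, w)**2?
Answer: 0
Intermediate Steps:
E(P, H) = -9*P + 9*H (E(P, H) = -9*(P - H) = -9*P + 9*H)
V(w) = 0 (V(w) = (-9*w + 9*w)**2 = 0**2 = 0)
-p(V(R(6 + 0, -5))) = -1*0 = 0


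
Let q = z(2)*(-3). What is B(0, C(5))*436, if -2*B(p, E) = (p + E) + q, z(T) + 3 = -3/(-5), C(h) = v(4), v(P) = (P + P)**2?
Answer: -77608/5 ≈ -15522.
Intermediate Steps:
v(P) = 4*P**2 (v(P) = (2*P)**2 = 4*P**2)
C(h) = 64 (C(h) = 4*4**2 = 4*16 = 64)
z(T) = -12/5 (z(T) = -3 - 3/(-5) = -3 - 3*(-1/5) = -3 + 3/5 = -12/5)
q = 36/5 (q = -12/5*(-3) = 36/5 ≈ 7.2000)
B(p, E) = -18/5 - E/2 - p/2 (B(p, E) = -((p + E) + 36/5)/2 = -((E + p) + 36/5)/2 = -(36/5 + E + p)/2 = -18/5 - E/2 - p/2)
B(0, C(5))*436 = (-18/5 - 1/2*64 - 1/2*0)*436 = (-18/5 - 32 + 0)*436 = -178/5*436 = -77608/5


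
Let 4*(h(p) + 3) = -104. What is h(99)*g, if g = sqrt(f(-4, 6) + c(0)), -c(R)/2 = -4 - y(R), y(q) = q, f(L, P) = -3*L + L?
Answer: -116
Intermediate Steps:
f(L, P) = -2*L
h(p) = -29 (h(p) = -3 + (1/4)*(-104) = -3 - 26 = -29)
c(R) = 8 + 2*R (c(R) = -2*(-4 - R) = 8 + 2*R)
g = 4 (g = sqrt(-2*(-4) + (8 + 2*0)) = sqrt(8 + (8 + 0)) = sqrt(8 + 8) = sqrt(16) = 4)
h(99)*g = -29*4 = -116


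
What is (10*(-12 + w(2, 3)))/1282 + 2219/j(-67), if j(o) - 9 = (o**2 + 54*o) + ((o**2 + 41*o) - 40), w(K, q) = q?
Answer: 1306189/1655062 ≈ 0.78921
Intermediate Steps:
j(o) = -31 + 2*o**2 + 95*o (j(o) = 9 + ((o**2 + 54*o) + ((o**2 + 41*o) - 40)) = 9 + ((o**2 + 54*o) + (-40 + o**2 + 41*o)) = 9 + (-40 + 2*o**2 + 95*o) = -31 + 2*o**2 + 95*o)
(10*(-12 + w(2, 3)))/1282 + 2219/j(-67) = (10*(-12 + 3))/1282 + 2219/(-31 + 2*(-67)**2 + 95*(-67)) = (10*(-9))*(1/1282) + 2219/(-31 + 2*4489 - 6365) = -90*1/1282 + 2219/(-31 + 8978 - 6365) = -45/641 + 2219/2582 = 1306189/1655062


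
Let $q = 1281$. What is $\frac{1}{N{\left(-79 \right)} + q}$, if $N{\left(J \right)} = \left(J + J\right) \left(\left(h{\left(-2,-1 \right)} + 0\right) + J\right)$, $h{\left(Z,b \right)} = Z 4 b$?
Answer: $\frac{1}{12499} \approx 8.0006 \cdot 10^{-5}$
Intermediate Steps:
$h{\left(Z,b \right)} = 4 Z b$
$N{\left(J \right)} = 2 J \left(8 + J\right)$ ($N{\left(J \right)} = \left(J + J\right) \left(\left(4 \left(-2\right) \left(-1\right) + 0\right) + J\right) = 2 J \left(\left(8 + 0\right) + J\right) = 2 J \left(8 + J\right)$)
$\frac{1}{N{\left(-79 \right)} + q} = \frac{1}{2 \left(-79\right) \left(8 - 79\right) + 1281} = \frac{1}{2 \left(-79\right) \left(-71\right) + 1281} = \frac{1}{11218 + 1281} = \frac{1}{12499}$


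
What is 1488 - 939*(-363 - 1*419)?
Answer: 735786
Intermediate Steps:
1488 - 939*(-363 - 1*419) = 1488 - 939*(-363 - 419) = 1488 - 939*(-782) = 1488 + 734298 = 735786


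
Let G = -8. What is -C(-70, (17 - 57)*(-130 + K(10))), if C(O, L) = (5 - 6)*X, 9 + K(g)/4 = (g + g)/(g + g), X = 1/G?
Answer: -1/8 ≈ -0.12500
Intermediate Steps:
X = -1/8 (X = 1/(-8) = -1/8 ≈ -0.12500)
K(g) = -32 (K(g) = -36 + 4*((g + g)/(g + g)) = -36 + 4*((2*g)/((2*g))) = -36 + 4*((2*g)*(1/(2*g))) = -36 + 4*1 = -36 + 4 = -32)
C(O, L) = 1/8 (C(O, L) = (5 - 6)*(-1/8) = -1*(-1/8) = 1/8)
-C(-70, (17 - 57)*(-130 + K(10))) = -1*1/8 = -1/8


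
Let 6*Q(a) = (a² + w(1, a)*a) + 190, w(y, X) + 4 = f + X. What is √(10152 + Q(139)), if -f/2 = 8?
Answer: √145446/3 ≈ 127.12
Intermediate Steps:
f = -16 (f = -2*8 = -16)
w(y, X) = -20 + X (w(y, X) = -4 + (-16 + X) = -20 + X)
Q(a) = 95/3 + a²/6 + a*(-20 + a)/6 (Q(a) = ((a² + (-20 + a)*a) + 190)/6 = ((a² + a*(-20 + a)) + 190)/6 = (190 + a² + a*(-20 + a))/6 = 95/3 + a²/6 + a*(-20 + a)/6)
√(10152 + Q(139)) = √(10152 + (95/3 - 10/3*139 + (⅓)*139²)) = √(10152 + (95/3 - 1390/3 + (⅓)*19321)) = √(10152 + (95/3 - 1390/3 + 19321/3)) = √(10152 + 18026/3) = √(48482/3) = √145446/3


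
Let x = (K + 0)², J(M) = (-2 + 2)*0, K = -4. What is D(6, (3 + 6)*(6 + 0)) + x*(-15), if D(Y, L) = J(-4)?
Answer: -240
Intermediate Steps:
J(M) = 0 (J(M) = 0*0 = 0)
D(Y, L) = 0
x = 16 (x = (-4 + 0)² = (-4)² = 16)
D(6, (3 + 6)*(6 + 0)) + x*(-15) = 0 + 16*(-15) = 0 - 240 = -240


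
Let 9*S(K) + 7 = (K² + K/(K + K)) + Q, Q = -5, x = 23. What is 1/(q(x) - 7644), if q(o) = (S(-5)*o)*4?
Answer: -1/7506 ≈ -0.00013323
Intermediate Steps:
S(K) = -23/18 + K²/9 (S(K) = -7/9 + ((K² + K/(K + K)) - 5)/9 = -7/9 + ((K² + K/((2*K))) - 5)/9 = -7/9 + ((K² + (1/(2*K))*K) - 5)/9 = -7/9 + ((K² + ½) - 5)/9 = -7/9 + ((½ + K²) - 5)/9 = -7/9 + (-9/2 + K²)/9 = -7/9 + (-½ + K²/9) = -23/18 + K²/9)
q(o) = 6*o (q(o) = ((-23/18 + (⅑)*(-5)²)*o)*4 = ((-23/18 + (⅑)*25)*o)*4 = ((-23/18 + 25/9)*o)*4 = (3*o/2)*4 = 6*o)
1/(q(x) - 7644) = 1/(6*23 - 7644) = 1/(138 - 7644) = 1/(-7506) = -1/7506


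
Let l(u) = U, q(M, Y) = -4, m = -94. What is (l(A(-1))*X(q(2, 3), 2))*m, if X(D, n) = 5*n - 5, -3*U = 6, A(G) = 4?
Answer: 940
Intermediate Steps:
U = -2 (U = -⅓*6 = -2)
X(D, n) = -5 + 5*n
l(u) = -2
(l(A(-1))*X(q(2, 3), 2))*m = -2*(-5 + 5*2)*(-94) = -2*(-5 + 10)*(-94) = -2*5*(-94) = -10*(-94) = 940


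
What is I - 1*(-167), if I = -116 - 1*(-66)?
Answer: 117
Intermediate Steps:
I = -50 (I = -116 + 66 = -50)
I - 1*(-167) = -50 - 1*(-167) = -50 + 167 = 117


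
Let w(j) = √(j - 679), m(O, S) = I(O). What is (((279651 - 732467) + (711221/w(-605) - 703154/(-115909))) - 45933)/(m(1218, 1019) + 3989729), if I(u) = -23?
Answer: -2752799747/22021087274 - 101603*I*√321/365913036 ≈ -0.12501 - 0.0049749*I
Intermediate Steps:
m(O, S) = -23
w(j) = √(-679 + j)
(((279651 - 732467) + (711221/w(-605) - 703154/(-115909))) - 45933)/(m(1218, 1019) + 3989729) = (((279651 - 732467) + (711221/(√(-679 - 605)) - 703154/(-115909))) - 45933)/(-23 + 3989729) = ((-452816 + (711221/(√(-1284)) - 703154*(-1/115909))) - 45933)/3989706 = ((-452816 + (711221/((2*I*√321)) + 703154/115909)) - 45933)*(1/3989706) = ((-452816 + (711221*(-I*√321/642) + 703154/115909)) - 45933)*(1/3989706) = ((-452816 + (-711221*I*√321/642 + 703154/115909)) - 45933)*(1/3989706) = ((-452816 + (703154/115909 - 711221*I*√321/642)) - 45933)*(1/3989706) = ((-52484746590/115909 - 711221*I*√321/642) - 45933)*(1/3989706) = (-57808794687/115909 - 711221*I*√321/642)*(1/3989706) = -2752799747/22021087274 - 101603*I*√321/365913036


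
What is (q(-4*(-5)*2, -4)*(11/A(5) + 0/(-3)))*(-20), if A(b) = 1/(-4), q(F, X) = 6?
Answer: 5280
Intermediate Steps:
A(b) = -1/4
(q(-4*(-5)*2, -4)*(11/A(5) + 0/(-3)))*(-20) = (6*(11/(-1/4) + 0/(-3)))*(-20) = (6*(11*(-4) + 0*(-1/3)))*(-20) = (6*(-44 + 0))*(-20) = (6*(-44))*(-20) = -264*(-20) = 5280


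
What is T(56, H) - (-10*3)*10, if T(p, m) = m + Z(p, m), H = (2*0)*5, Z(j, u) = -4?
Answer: 296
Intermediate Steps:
H = 0 (H = 0*5 = 0)
T(p, m) = -4 + m (T(p, m) = m - 4 = -4 + m)
T(56, H) - (-10*3)*10 = (-4 + 0) - (-10*3)*10 = -4 - (-30)*10 = -4 - 1*(-300) = -4 + 300 = 296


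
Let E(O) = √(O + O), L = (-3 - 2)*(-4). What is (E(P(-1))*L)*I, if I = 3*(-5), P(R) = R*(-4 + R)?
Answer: -300*√10 ≈ -948.68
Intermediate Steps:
L = 20 (L = -5*(-4) = 20)
E(O) = √2*√O (E(O) = √(2*O) = √2*√O)
I = -15
(E(P(-1))*L)*I = ((√2*√(-(-4 - 1)))*20)*(-15) = ((√2*√(-1*(-5)))*20)*(-15) = ((√2*√5)*20)*(-15) = (√10*20)*(-15) = (20*√10)*(-15) = -300*√10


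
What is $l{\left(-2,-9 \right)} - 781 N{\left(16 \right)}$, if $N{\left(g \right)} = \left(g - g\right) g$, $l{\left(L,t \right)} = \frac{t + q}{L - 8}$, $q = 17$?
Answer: $- \frac{4}{5} \approx -0.8$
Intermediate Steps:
$l{\left(L,t \right)} = \frac{17 + t}{-8 + L}$ ($l{\left(L,t \right)} = \frac{t + 17}{L - 8} = \frac{17 + t}{-8 + L}$)
$N{\left(g \right)} = 0$ ($N{\left(g \right)} = 0 g = 0$)
$l{\left(-2,-9 \right)} - 781 N{\left(16 \right)} = \frac{17 - 9}{-8 - 2} - 0 = \frac{1}{-10} \cdot 8 + 0 = \left(- \frac{1}{10}\right) 8 + 0 = - \frac{4}{5} + 0 = - \frac{4}{5}$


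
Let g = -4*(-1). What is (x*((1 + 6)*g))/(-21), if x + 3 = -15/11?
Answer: 64/11 ≈ 5.8182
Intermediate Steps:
g = 4
x = -48/11 (x = -3 - 15/11 = -48/11 ≈ -4.3636)
(x*((1 + 6)*g))/(-21) = -48*(1 + 6)*4/11/(-21) = -336*4/11*(-1/21) = -48/11*28*(-1/21) = -1344/11*(-1/21) = 64/11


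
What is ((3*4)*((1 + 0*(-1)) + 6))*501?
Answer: 42084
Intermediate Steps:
((3*4)*((1 + 0*(-1)) + 6))*501 = (12*((1 + 0) + 6))*501 = (12*(1 + 6))*501 = (12*7)*501 = 84*501 = 42084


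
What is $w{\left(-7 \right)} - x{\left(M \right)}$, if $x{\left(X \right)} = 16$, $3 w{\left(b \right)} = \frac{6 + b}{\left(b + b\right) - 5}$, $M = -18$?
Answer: $- \frac{911}{57} \approx -15.982$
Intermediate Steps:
$w{\left(b \right)} = \frac{6 + b}{3 \left(-5 + 2 b\right)}$ ($w{\left(b \right)} = \frac{\left(6 + b\right) \frac{1}{\left(b + b\right) - 5}}{3} = \frac{\left(6 + b\right) \frac{1}{2 b - 5}}{3} = \frac{\left(6 + b\right) \frac{1}{-5 + 2 b}}{3} = \frac{\frac{1}{-5 + 2 b} \left(6 + b\right)}{3} = \frac{6 + b}{3 \left(-5 + 2 b\right)}$)
$w{\left(-7 \right)} - x{\left(M \right)} = \frac{6 - 7}{3 \left(-5 + 2 \left(-7\right)\right)} - 16 = \frac{1}{3} \frac{1}{-5 - 14} \left(-1\right) - 16 = \frac{1}{3} \frac{1}{-19} \left(-1\right) - 16 = \frac{1}{3} \left(- \frac{1}{19}\right) \left(-1\right) - 16 = \frac{1}{57} - 16 = - \frac{911}{57}$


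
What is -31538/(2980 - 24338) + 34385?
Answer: 367213184/10679 ≈ 34387.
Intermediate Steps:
-31538/(2980 - 24338) + 34385 = -31538/(-21358) + 34385 = -31538*(-1/21358) + 34385 = 15769/10679 + 34385 = 367213184/10679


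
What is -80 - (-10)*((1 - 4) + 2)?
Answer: -90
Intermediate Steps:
-80 - (-10)*((1 - 4) + 2) = -80 - (-10)*(-3 + 2) = -80 - (-10)*(-1) = -80 - 1*10 = -80 - 10 = -90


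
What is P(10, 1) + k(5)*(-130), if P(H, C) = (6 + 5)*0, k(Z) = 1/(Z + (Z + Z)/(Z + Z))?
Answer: -65/3 ≈ -21.667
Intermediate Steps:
k(Z) = 1/(1 + Z) (k(Z) = 1/(Z + (2*Z)/((2*Z))) = 1/(Z + (2*Z)*(1/(2*Z))) = 1/(Z + 1) = 1/(1 + Z))
P(H, C) = 0 (P(H, C) = 11*0 = 0)
P(10, 1) + k(5)*(-130) = 0 - 130/(1 + 5) = 0 - 130/6 = 0 + (1/6)*(-130) = 0 - 65/3 = -65/3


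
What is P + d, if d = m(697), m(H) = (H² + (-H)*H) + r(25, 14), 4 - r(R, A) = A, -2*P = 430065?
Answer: -430085/2 ≈ -2.1504e+5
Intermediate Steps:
P = -430065/2 (P = -½*430065 = -430065/2 ≈ -2.1503e+5)
r(R, A) = 4 - A
m(H) = -10 (m(H) = (H² + (-H)*H) + (4 - 1*14) = (H² - H²) + (4 - 14) = 0 - 10 = -10)
d = -10
P + d = -430065/2 - 10 = -430085/2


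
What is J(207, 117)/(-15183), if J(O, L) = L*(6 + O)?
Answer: -2769/1687 ≈ -1.6414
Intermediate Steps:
J(207, 117)/(-15183) = (117*(6 + 207))/(-15183) = (117*213)*(-1/15183) = 24921*(-1/15183) = -2769/1687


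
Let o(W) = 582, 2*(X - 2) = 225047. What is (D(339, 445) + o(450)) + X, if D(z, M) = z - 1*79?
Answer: 226735/2 ≈ 1.1337e+5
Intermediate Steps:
X = 225051/2 (X = 2 + (½)*225047 = 2 + 225047/2 = 225051/2 ≈ 1.1253e+5)
D(z, M) = -79 + z (D(z, M) = z - 79 = -79 + z)
(D(339, 445) + o(450)) + X = ((-79 + 339) + 582) + 225051/2 = (260 + 582) + 225051/2 = 842 + 225051/2 = 226735/2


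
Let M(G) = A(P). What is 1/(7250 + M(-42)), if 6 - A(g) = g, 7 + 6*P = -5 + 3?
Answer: 2/14515 ≈ 0.00013779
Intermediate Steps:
P = -3/2 (P = -7/6 + (-5 + 3)/6 = -7/6 + (1/6)*(-2) = -7/6 - 1/3 = -3/2 ≈ -1.5000)
A(g) = 6 - g
M(G) = 15/2 (M(G) = 6 - 1*(-3/2) = 6 + 3/2 = 15/2)
1/(7250 + M(-42)) = 1/(7250 + 15/2) = 1/(14515/2) = 2/14515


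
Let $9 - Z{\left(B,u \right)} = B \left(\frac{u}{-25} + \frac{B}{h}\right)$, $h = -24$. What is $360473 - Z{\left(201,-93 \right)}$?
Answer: $\frac{71905669}{200} \approx 3.5953 \cdot 10^{5}$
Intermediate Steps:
$Z{\left(B,u \right)} = 9 - B \left(- \frac{B}{24} - \frac{u}{25}\right)$ ($Z{\left(B,u \right)} = 9 - B \left(\frac{u}{-25} + \frac{B}{-24}\right) = 9 - B \left(u \left(- \frac{1}{25}\right) + B \left(- \frac{1}{24}\right)\right) = 9 - B \left(- \frac{u}{25} - \frac{B}{24}\right) = 9 - B \left(- \frac{B}{24} - \frac{u}{25}\right)$)
$360473 - Z{\left(201,-93 \right)} = 360473 - \left(9 + \frac{201^{2}}{24} + \frac{1}{25} \cdot 201 \left(-93\right)\right) = 360473 - \left(9 + \frac{1}{24} \cdot 40401 - \frac{18693}{25}\right) = 360473 - \left(9 + \frac{13467}{8} - \frac{18693}{25}\right) = 360473 - \frac{188931}{200} = \frac{71905669}{200}$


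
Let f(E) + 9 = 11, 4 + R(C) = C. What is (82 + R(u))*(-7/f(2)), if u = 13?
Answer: -637/2 ≈ -318.50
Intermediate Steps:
R(C) = -4 + C
f(E) = 2 (f(E) = -9 + 11 = 2)
(82 + R(u))*(-7/f(2)) = (82 + (-4 + 13))*(-7/2) = (82 + 9)*(-7*½) = 91*(-7/2) = -637/2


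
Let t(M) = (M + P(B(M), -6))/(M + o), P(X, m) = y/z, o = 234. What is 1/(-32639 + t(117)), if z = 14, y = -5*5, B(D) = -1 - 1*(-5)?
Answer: -4914/160386433 ≈ -3.0638e-5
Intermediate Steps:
B(D) = 4 (B(D) = -1 + 5 = 4)
y = -25
P(X, m) = -25/14
t(M) = (-25/14 + M)/(234 + M) (t(M) = (M - 25/14)/(M + 234) = (-25/14 + M)/(234 + M))
1/(-32639 + t(117)) = 1/(-32639 + (-25/14 + 117)/(234 + 117)) = 1/(-32639 + (1613/14)/351) = 1/(-32639 + (1/351)*(1613/14)) = 1/(-32639 + 1613/4914) = 1/(-160386433/4914) = -4914/160386433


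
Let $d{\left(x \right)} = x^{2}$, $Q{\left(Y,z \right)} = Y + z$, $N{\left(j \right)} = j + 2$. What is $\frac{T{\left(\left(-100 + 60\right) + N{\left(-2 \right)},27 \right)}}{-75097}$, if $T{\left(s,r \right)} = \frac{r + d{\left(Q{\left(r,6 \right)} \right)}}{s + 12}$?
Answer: $\frac{279}{525679} \approx 0.00053074$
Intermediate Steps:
$N{\left(j \right)} = 2 + j$
$T{\left(s,r \right)} = \frac{r + \left(6 + r\right)^{2}}{12 + s}$ ($T{\left(s,r \right)} = \frac{r + \left(r + 6\right)^{2}}{s + 12} = \frac{r + \left(6 + r\right)^{2}}{12 + s}$)
$\frac{T{\left(\left(-100 + 60\right) + N{\left(-2 \right)},27 \right)}}{-75097} = \frac{\frac{1}{12 + \left(\left(-100 + 60\right) + \left(2 - 2\right)\right)} \left(27 + \left(6 + 27\right)^{2}\right)}{-75097} = \frac{27 + 33^{2}}{12 + \left(-40 + 0\right)} \left(- \frac{1}{75097}\right) = \frac{27 + 1089}{12 - 40} \left(- \frac{1}{75097}\right) = \frac{1}{-28} \cdot 1116 \left(- \frac{1}{75097}\right) = \left(- \frac{1}{28}\right) 1116 \left(- \frac{1}{75097}\right) = \left(- \frac{279}{7}\right) \left(- \frac{1}{75097}\right) = \frac{279}{525679}$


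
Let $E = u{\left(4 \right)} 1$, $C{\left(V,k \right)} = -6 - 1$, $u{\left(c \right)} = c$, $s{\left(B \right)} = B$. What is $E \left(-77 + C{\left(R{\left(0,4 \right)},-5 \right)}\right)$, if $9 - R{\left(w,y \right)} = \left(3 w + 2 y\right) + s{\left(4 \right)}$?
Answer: $-336$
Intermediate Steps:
$R{\left(w,y \right)} = 5 - 3 w - 2 y$ ($R{\left(w,y \right)} = 9 - \left(\left(3 w + 2 y\right) + 4\right) = 9 - \left(\left(2 y + 3 w\right) + 4\right) = 9 - \left(4 + 2 y + 3 w\right) = 5 - 3 w - 2 y$)
$C{\left(V,k \right)} = -7$ ($C{\left(V,k \right)} = -6 - 1 = -7$)
$E = 4$ ($E = 4 \cdot 1 = 4$)
$E \left(-77 + C{\left(R{\left(0,4 \right)},-5 \right)}\right) = 4 \left(-77 - 7\right) = 4 \left(-84\right) = -336$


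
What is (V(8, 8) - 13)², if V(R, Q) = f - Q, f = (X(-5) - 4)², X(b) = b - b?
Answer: 25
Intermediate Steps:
X(b) = 0
f = 16 (f = (0 - 4)² = (-4)² = 16)
V(R, Q) = 16 - Q
(V(8, 8) - 13)² = ((16 - 1*8) - 13)² = ((16 - 8) - 13)² = (8 - 13)² = (-5)² = 25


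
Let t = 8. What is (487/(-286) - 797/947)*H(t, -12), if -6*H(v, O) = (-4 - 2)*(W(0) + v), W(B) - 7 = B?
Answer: -10336965/270842 ≈ -38.166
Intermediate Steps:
W(B) = 7 + B
H(v, O) = 7 + v (H(v, O) = -(-4 - 2)*((7 + 0) + v)/6 = -(-1)*(7 + v) = -(-42 - 6*v)/6 = 7 + v)
(487/(-286) - 797/947)*H(t, -12) = (487/(-286) - 797/947)*(7 + 8) = (487*(-1/286) - 797*1/947)*15 = (-487/286 - 797/947)*15 = -689131/270842*15 = -10336965/270842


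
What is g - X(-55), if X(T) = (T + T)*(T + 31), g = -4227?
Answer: -6867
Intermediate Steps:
X(T) = 2*T*(31 + T) (X(T) = (2*T)*(31 + T) = 2*T*(31 + T))
g - X(-55) = -4227 - 2*(-55)*(31 - 55) = -4227 - 2*(-55)*(-24) = -4227 - 1*2640 = -4227 - 2640 = -6867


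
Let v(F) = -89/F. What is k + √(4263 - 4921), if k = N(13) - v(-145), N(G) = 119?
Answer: 17166/145 + I*√658 ≈ 118.39 + 25.652*I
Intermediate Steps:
k = 17166/145 (k = 119 - (-89)/(-145) = 119 - (-89)*(-1)/145 = 119 - 1*89/145 = 119 - 89/145 = 17166/145 ≈ 118.39)
k + √(4263 - 4921) = 17166/145 + √(4263 - 4921) = 17166/145 + √(-658) = 17166/145 + I*√658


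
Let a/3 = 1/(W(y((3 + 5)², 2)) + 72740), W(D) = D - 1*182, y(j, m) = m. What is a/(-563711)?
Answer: -3/40902870160 ≈ -7.3344e-11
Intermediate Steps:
W(D) = -182 + D (W(D) = D - 182 = -182 + D)
a = 3/72560 (a = 3/((-182 + 2) + 72740) = 3/(-180 + 72740) = 3/72560 ≈ 4.1345e-5)
a/(-563711) = (3/72560)/(-563711) = (3/72560)*(-1/563711) = -3/40902870160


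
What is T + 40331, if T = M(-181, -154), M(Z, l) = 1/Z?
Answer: 7299910/181 ≈ 40331.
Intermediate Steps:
T = -1/181 (T = 1/(-181) = -1/181 ≈ -0.0055249)
T + 40331 = -1/181 + 40331 = 7299910/181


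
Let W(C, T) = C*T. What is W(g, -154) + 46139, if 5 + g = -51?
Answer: 54763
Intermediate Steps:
g = -56 (g = -5 - 51 = -56)
W(g, -154) + 46139 = -56*(-154) + 46139 = 8624 + 46139 = 54763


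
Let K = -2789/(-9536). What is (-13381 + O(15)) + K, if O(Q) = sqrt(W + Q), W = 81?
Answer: -127598427/9536 + 4*sqrt(6) ≈ -13371.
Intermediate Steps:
K = 2789/9536 (K = -2789*(-1/9536) = 2789/9536 ≈ 0.29247)
O(Q) = sqrt(81 + Q)
(-13381 + O(15)) + K = (-13381 + sqrt(81 + 15)) + 2789/9536 = (-13381 + sqrt(96)) + 2789/9536 = (-13381 + 4*sqrt(6)) + 2789/9536 = -127598427/9536 + 4*sqrt(6)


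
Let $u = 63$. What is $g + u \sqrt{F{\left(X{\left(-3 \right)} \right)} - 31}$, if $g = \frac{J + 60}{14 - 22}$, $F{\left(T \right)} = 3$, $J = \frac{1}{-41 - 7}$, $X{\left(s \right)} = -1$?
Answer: $- \frac{2879}{384} + 126 i \sqrt{7} \approx -7.4974 + 333.36 i$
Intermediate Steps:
$J = - \frac{1}{48}$ ($J = \frac{1}{-48} = - \frac{1}{48} \approx -0.020833$)
$g = - \frac{2879}{384}$ ($g = \frac{- \frac{1}{48} + 60}{14 - 22} = \frac{2879}{48 \left(-8\right)} = \frac{2879}{48} \left(- \frac{1}{8}\right) = - \frac{2879}{384} \approx -7.4974$)
$g + u \sqrt{F{\left(X{\left(-3 \right)} \right)} - 31} = - \frac{2879}{384} + 63 \sqrt{3 - 31} = - \frac{2879}{384} + 63 \sqrt{-28} = - \frac{2879}{384} + 63 \cdot 2 i \sqrt{7} = - \frac{2879}{384} + 126 i \sqrt{7}$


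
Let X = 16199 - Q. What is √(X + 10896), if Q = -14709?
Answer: 2*√10451 ≈ 204.46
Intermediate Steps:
X = 30908 (X = 16199 - 1*(-14709) = 16199 + 14709 = 30908)
√(X + 10896) = √(30908 + 10896) = √41804 = 2*√10451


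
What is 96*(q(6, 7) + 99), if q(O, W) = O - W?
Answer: 9408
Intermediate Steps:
96*(q(6, 7) + 99) = 96*((6 - 1*7) + 99) = 96*((6 - 7) + 99) = 96*(-1 + 99) = 96*98 = 9408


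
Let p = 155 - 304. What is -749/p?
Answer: 749/149 ≈ 5.0268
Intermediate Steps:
p = -149
-749/p = -749/(-149) = -749*(-1/149) = 749/149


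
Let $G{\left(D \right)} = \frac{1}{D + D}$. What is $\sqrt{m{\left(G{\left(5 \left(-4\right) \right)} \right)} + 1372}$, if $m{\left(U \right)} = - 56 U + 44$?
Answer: $\frac{\sqrt{35435}}{5} \approx 37.648$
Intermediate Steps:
$G{\left(D \right)} = \frac{1}{2 D}$
$m{\left(U \right)} = 44 - 56 U$
$\sqrt{m{\left(G{\left(5 \left(-4\right) \right)} \right)} + 1372} = \sqrt{\left(44 - 56 \frac{1}{2 \cdot 5 \left(-4\right)}\right) + 1372} = \sqrt{\left(44 - 56 \frac{1}{2 \left(-20\right)}\right) + 1372} = \sqrt{\left(44 - 56 \cdot \frac{1}{2} \left(- \frac{1}{20}\right)\right) + 1372} = \sqrt{\left(44 - - \frac{7}{5}\right) + 1372} = \sqrt{\left(44 + \frac{7}{5}\right) + 1372} = \sqrt{\frac{227}{5} + 1372} = \sqrt{\frac{7087}{5}} = \frac{\sqrt{35435}}{5}$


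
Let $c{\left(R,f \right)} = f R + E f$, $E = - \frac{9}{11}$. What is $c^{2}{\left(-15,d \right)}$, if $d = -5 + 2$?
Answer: $\frac{272484}{121} \approx 2251.9$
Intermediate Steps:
$E = - \frac{9}{11}$ ($E = \left(-9\right) \frac{1}{11} = - \frac{9}{11} \approx -0.81818$)
$d = -3$
$c{\left(R,f \right)} = - \frac{9 f}{11} + R f$ ($c{\left(R,f \right)} = f R - \frac{9 f}{11} = R f - \frac{9 f}{11} = - \frac{9 f}{11} + R f$)
$c^{2}{\left(-15,d \right)} = \left(\frac{1}{11} \left(-3\right) \left(-9 + 11 \left(-15\right)\right)\right)^{2} = \left(\frac{1}{11} \left(-3\right) \left(-9 - 165\right)\right)^{2} = \left(\frac{1}{11} \left(-3\right) \left(-174\right)\right)^{2} = \left(\frac{522}{11}\right)^{2} = \frac{272484}{121}$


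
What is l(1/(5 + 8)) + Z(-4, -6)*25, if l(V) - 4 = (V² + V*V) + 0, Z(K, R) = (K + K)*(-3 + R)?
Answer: 304878/169 ≈ 1804.0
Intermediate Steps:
Z(K, R) = 2*K*(-3 + R) (Z(K, R) = (2*K)*(-3 + R) = 2*K*(-3 + R))
l(V) = 4 + 2*V² (l(V) = 4 + ((V² + V*V) + 0) = 4 + ((V² + V²) + 0) = 4 + (2*V² + 0) = 4 + 2*V²)
l(1/(5 + 8)) + Z(-4, -6)*25 = (4 + 2*(1/(5 + 8))²) + (2*(-4)*(-3 - 6))*25 = (4 + 2*(1/13)²) + (2*(-4)*(-9))*25 = (4 + 2*(1/13)²) + 72*25 = (4 + 2*(1/169)) + 1800 = (4 + 2/169) + 1800 = 678/169 + 1800 = 304878/169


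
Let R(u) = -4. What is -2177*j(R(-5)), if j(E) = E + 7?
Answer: -6531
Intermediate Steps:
j(E) = 7 + E
-2177*j(R(-5)) = -2177*(7 - 4) = -2177*3 = -6531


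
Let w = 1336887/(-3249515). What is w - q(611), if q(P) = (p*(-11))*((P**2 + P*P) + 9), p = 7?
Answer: 186821527731518/3249515 ≈ 5.7492e+7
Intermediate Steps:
q(P) = -693 - 154*P**2 (q(P) = (7*(-11))*((P**2 + P*P) + 9) = -77*((P**2 + P**2) + 9) = -77*(2*P**2 + 9) = -77*(9 + 2*P**2) = -693 - 154*P**2)
w = -1336887/3249515 (w = 1336887*(-1/3249515) = -1336887/3249515 ≈ -0.41141)
w - q(611) = -1336887/3249515 - (-693 - 154*611**2) = -1336887/3249515 - (-693 - 154*373321) = -1336887/3249515 - (-693 - 57491434) = -1336887/3249515 - 1*(-57492127) = -1336887/3249515 + 57492127 = 186821527731518/3249515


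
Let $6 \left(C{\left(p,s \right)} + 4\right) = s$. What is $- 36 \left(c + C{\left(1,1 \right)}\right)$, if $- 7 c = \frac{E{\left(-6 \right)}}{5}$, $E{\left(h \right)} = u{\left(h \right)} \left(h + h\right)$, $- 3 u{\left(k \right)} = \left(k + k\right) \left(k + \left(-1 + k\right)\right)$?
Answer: $\frac{27294}{35} \approx 779.83$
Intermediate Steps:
$u{\left(k \right)} = - \frac{2 k \left(-1 + 2 k\right)}{3}$ ($u{\left(k \right)} = - \frac{\left(k + k\right) \left(k + \left(-1 + k\right)\right)}{3} = - \frac{2 k \left(-1 + 2 k\right)}{3}$)
$E{\left(h \right)} = \frac{4 h^{2} \left(1 - 2 h\right)}{3}$ ($E{\left(h \right)} = \frac{2 h \left(1 - 2 h\right)}{3} \left(h + h\right) = \frac{2 h \left(1 - 2 h\right)}{3} \cdot 2 h = \frac{4 h^{2} \left(1 - 2 h\right)}{3}$)
$C{\left(p,s \right)} = -4 + \frac{s}{6}$
$c = - \frac{624}{35}$ ($c = - \frac{\frac{4 \left(-6\right)^{2} \left(1 - -12\right)}{3} \cdot \frac{1}{5}}{7} = - \frac{\frac{4}{3} \cdot 36 \left(1 + 12\right) \frac{1}{5}}{7} = - \frac{\frac{4}{3} \cdot 36 \cdot 13 \cdot \frac{1}{5}}{7} = - \frac{624 \cdot \frac{1}{5}}{7} = \left(- \frac{1}{7}\right) \frac{624}{5} = - \frac{624}{35} \approx -17.829$)
$- 36 \left(c + C{\left(1,1 \right)}\right) = - 36 \left(- \frac{624}{35} + \left(-4 + \frac{1}{6} \cdot 1\right)\right) = - 36 \left(- \frac{624}{35} + \left(-4 + \frac{1}{6}\right)\right) = - 36 \left(- \frac{624}{35} - \frac{23}{6}\right) = \left(-36\right) \left(- \frac{4549}{210}\right) = \frac{27294}{35}$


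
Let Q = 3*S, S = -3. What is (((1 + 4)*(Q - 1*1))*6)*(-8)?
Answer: 2400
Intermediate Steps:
Q = -9 (Q = 3*(-3) = -9)
(((1 + 4)*(Q - 1*1))*6)*(-8) = (((1 + 4)*(-9 - 1*1))*6)*(-8) = ((5*(-9 - 1))*6)*(-8) = ((5*(-10))*6)*(-8) = -50*6*(-8) = -300*(-8) = 2400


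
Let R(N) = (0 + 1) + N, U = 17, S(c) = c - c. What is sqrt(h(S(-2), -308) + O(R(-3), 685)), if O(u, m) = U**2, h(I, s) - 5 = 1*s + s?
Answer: I*sqrt(322) ≈ 17.944*I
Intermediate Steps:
S(c) = 0
h(I, s) = 5 + 2*s (h(I, s) = 5 + (1*s + s) = 5 + (s + s) = 5 + 2*s)
R(N) = 1 + N
O(u, m) = 289 (O(u, m) = 17**2 = 289)
sqrt(h(S(-2), -308) + O(R(-3), 685)) = sqrt((5 + 2*(-308)) + 289) = sqrt((5 - 616) + 289) = sqrt(-611 + 289) = sqrt(-322) = I*sqrt(322)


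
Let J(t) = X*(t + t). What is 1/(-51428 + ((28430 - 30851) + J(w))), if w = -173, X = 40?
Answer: -1/67689 ≈ -1.4773e-5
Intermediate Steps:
J(t) = 80*t (J(t) = 40*(t + t) = 40*(2*t) = 80*t)
1/(-51428 + ((28430 - 30851) + J(w))) = 1/(-51428 + ((28430 - 30851) + 80*(-173))) = 1/(-51428 + (-2421 - 13840)) = 1/(-51428 - 16261) = 1/(-67689) = -1/67689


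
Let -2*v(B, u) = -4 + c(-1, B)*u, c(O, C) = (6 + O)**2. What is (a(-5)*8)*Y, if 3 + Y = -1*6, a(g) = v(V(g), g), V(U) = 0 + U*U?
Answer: -4644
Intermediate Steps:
V(U) = U**2 (V(U) = 0 + U**2 = U**2)
v(B, u) = 2 - 25*u/2 (v(B, u) = -(-4 + (6 - 1)**2*u)/2 = -(-4 + 5**2*u)/2 = -(-4 + 25*u)/2 = 2 - 25*u/2)
a(g) = 2 - 25*g/2
Y = -9 (Y = -3 - 1*6 = -3 - 6 = -9)
(a(-5)*8)*Y = ((2 - 25/2*(-5))*8)*(-9) = ((2 + 125/2)*8)*(-9) = ((129/2)*8)*(-9) = 516*(-9) = -4644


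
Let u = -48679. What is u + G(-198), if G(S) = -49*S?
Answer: -38977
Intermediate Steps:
u + G(-198) = -48679 - 49*(-198) = -48679 + 9702 = -38977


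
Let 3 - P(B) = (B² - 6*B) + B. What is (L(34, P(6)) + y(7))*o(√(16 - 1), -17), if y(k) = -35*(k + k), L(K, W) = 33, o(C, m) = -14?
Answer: 6398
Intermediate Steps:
P(B) = 3 - B² + 5*B (P(B) = 3 - ((B² - 6*B) + B) = 3 - (B² - 5*B) = 3 + (-B² + 5*B) = 3 - B² + 5*B)
y(k) = -70*k
(L(34, P(6)) + y(7))*o(√(16 - 1), -17) = (33 - 70*7)*(-14) = (33 - 490)*(-14) = -457*(-14) = 6398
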